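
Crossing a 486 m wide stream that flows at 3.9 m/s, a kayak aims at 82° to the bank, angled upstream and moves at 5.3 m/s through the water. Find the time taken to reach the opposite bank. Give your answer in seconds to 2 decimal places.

92.60 s

The component of the kayak's velocity perpendicular to the bank is 5.3 × sin 82° = 5.248 m/s.
The flow acts along the bank and has no component across it.
Time = 486 / 5.248 = 92.599 s.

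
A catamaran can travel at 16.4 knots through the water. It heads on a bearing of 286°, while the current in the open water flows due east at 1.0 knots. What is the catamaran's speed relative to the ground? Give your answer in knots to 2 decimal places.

Taking east as x and north as y: velocity relative to the water = (-15.765, 4.520) knots; the water relative to ground = (1.000, 0.000) knots.
Velocity relative to ground = (-15.765, 4.520) + (1.000, 0.000) = (-14.765, 4.520) knots.
Speed = |(-14.765, 4.520)| = 15.441 knots.

15.44 knots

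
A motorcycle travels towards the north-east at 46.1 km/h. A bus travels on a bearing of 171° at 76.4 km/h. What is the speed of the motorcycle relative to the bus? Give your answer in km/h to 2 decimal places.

Taking east as x and north as y: motorcycle velocity = (32.598, 32.598) km/h; bus velocity = (11.952, -75.459) km/h.
Velocity of motorcycle relative to bus = (32.598, 32.598) − (11.952, -75.459) = (20.646, 108.057) km/h.
Magnitude = |(20.646, 108.057)| = 110.012 km/h.

110.01 km/h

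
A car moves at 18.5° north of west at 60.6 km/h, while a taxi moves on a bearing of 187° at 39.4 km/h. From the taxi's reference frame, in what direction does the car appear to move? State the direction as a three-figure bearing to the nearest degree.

Taking east as x and north as y: car velocity = (-57.468, 19.229) km/h; taxi velocity = (-4.802, -39.106) km/h.
Velocity of car relative to taxi = (-57.468, 19.229) − (-4.802, -39.106) = (-52.667, 58.335) km/h.
Bearing = atan2(-52.67, 58.33) = 317.92° clockwise from north.

318°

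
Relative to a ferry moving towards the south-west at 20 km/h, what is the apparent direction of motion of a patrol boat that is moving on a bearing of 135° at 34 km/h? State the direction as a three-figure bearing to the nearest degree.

Taking east as x and north as y: patrol boat velocity = (24.042, -24.042) km/h; ferry velocity = (-14.142, -14.142) km/h.
Velocity of patrol boat relative to ferry = (24.042, -24.042) − (-14.142, -14.142) = (38.184, -9.899) km/h.
Bearing = atan2(38.18, -9.90) = 104.53° clockwise from north.

105°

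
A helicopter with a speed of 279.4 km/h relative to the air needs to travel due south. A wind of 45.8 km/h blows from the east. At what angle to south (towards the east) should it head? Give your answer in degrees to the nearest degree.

The wind pushes perpendicular to the desired track; the heading must have a component into the wind equal to 45.8 km/h: 279.4 sin θ = 45.8.
sin θ = 0.1639, so θ = 9.435°.

9°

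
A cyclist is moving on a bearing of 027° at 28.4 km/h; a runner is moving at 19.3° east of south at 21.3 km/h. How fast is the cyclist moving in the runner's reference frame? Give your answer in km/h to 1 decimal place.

45.8 km/h

Taking east as x and north as y: cyclist velocity = (12.893, 25.305) km/h; runner velocity = (7.040, -20.103) km/h.
Velocity of cyclist relative to runner = (12.893, 25.305) − (7.040, -20.103) = (5.853, 45.408) km/h.
Magnitude = |(5.853, 45.408)| = 45.783 km/h.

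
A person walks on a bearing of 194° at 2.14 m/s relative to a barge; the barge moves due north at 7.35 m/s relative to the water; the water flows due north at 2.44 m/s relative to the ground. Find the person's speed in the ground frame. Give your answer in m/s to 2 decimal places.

In east/north components (m/s): person relative to barge = (-0.518, -2.076); barge relative to water = (0.000, 7.350); water relative to ground = (0.000, 2.440).
Sum = (-0.518, 7.714) m/s.
Speed = |(-0.518, 7.714)| = 7.731 m/s.

7.73 m/s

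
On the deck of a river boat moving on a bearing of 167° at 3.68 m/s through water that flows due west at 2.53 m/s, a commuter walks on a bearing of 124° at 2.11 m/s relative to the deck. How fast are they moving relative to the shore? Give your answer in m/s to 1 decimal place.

In east/north components (m/s): commuter relative to river boat = (1.749, -1.180); river boat relative to water = (0.828, -3.586); water relative to ground = (-2.530, 0.000).
Sum = (0.047, -4.766) m/s.
Speed = |(0.047, -4.766)| = 4.766 m/s.

4.8 m/s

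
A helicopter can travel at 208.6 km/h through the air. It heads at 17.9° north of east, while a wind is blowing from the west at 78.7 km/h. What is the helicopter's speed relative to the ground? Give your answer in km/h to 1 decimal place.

284.5 km/h

Taking east as x and north as y: velocity relative to the air = (198.503, 64.115) km/h; the air relative to ground = (78.700, 0.000) km/h.
Velocity relative to ground = (198.503, 64.115) + (78.700, 0.000) = (277.203, 64.115) km/h.
Speed = |(277.203, 64.115)| = 284.521 km/h.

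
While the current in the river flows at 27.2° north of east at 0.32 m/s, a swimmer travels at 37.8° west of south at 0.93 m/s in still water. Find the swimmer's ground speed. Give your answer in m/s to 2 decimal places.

Taking east as x and north as y: velocity relative to the water = (-0.570, -0.735) m/s; the water relative to ground = (0.285, 0.146) m/s.
Velocity relative to ground = (-0.570, -0.735) + (0.285, 0.146) = (-0.285, -0.589) m/s.
Speed = |(-0.285, -0.589)| = 0.654 m/s.

0.65 m/s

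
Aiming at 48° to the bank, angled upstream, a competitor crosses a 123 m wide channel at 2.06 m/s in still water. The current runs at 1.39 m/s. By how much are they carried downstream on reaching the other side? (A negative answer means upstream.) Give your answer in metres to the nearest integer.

Perpendicular speed = 1.531 m/s; crossing time = 123 / 1.531 = 80.346 s.
Net downstream speed = 0.012 m/s.
Drift = 0.012 × 80.346 = 0.931 m (downstream).

1 m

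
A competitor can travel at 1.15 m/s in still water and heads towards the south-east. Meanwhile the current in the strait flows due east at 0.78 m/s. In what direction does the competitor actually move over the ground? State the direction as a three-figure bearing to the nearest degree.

Taking east as x and north as y: velocity relative to the water = (0.813, -0.813) m/s; the water relative to ground = (0.780, 0.000) m/s.
Velocity relative to ground = (0.813, -0.813) + (0.780, 0.000) = (1.593, -0.813) m/s.
Bearing = atan2(1.59, -0.81) = 117.04° clockwise from north.

117°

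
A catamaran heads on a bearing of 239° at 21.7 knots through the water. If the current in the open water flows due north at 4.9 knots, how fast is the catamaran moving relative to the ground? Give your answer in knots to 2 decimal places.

19.63 knots

Taking east as x and north as y: velocity relative to the water = (-18.601, -11.176) knots; the water relative to ground = (0.000, 4.900) knots.
Velocity relative to ground = (-18.601, -11.176) + (0.000, 4.900) = (-18.601, -6.276) knots.
Speed = |(-18.601, -6.276)| = 19.631 knots.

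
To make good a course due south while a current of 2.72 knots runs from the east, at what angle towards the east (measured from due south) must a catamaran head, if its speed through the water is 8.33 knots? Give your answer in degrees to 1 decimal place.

The current pushes perpendicular to the desired track; the heading must have a component into the current equal to 2.72 knots: 8.33 sin θ = 2.72.
sin θ = 0.3265, so θ = 19.058°.

19.1°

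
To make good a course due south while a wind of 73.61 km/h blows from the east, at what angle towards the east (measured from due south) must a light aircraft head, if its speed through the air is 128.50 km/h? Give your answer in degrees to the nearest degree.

The wind pushes perpendicular to the desired track; the heading must have a component into the wind equal to 73.61 km/h: 128.50 sin θ = 73.61.
sin θ = 0.5728, so θ = 34.949°.

35°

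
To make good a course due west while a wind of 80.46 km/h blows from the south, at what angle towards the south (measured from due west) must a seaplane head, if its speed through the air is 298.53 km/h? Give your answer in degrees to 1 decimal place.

The wind pushes perpendicular to the desired track; the heading must have a component into the wind equal to 80.46 km/h: 298.53 sin θ = 80.46.
sin θ = 0.2695, so θ = 15.636°.

15.6°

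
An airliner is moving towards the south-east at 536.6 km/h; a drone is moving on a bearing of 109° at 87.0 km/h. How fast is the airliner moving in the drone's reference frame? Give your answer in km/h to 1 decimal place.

460.0 km/h

Taking east as x and north as y: airliner velocity = (379.433, -379.433) km/h; drone velocity = (82.260, -28.324) km/h.
Velocity of airliner relative to drone = (379.433, -379.433) − (82.260, -28.324) = (297.173, -351.109) km/h.
Magnitude = |(297.173, -351.109)| = 459.989 km/h.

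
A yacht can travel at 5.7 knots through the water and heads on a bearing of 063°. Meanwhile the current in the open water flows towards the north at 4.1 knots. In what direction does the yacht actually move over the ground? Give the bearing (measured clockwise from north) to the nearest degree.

037°

Taking east as x and north as y: velocity relative to the water = (5.079, 2.588) knots; the water relative to ground = (0.000, 4.100) knots.
Velocity relative to ground = (5.079, 2.588) + (0.000, 4.100) = (5.079, 6.688) knots.
Bearing = atan2(5.08, 6.69) = 37.21° clockwise from north.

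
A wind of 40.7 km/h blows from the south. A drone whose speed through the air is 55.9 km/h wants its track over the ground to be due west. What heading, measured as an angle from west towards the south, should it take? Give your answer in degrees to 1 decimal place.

46.7°

The wind pushes perpendicular to the desired track; the heading must have a component into the wind equal to 40.7 km/h: 55.9 sin θ = 40.7.
sin θ = 0.7281, so θ = 46.726°.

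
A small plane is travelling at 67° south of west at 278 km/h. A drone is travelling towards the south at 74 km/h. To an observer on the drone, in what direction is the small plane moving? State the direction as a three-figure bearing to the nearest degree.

211°

Taking east as x and north as y: small plane velocity = (-108.623, -255.900) km/h; drone velocity = (0.000, -74.000) km/h.
Velocity of small plane relative to drone = (-108.623, -255.900) − (0.000, -74.000) = (-108.623, -181.900) km/h.
Bearing = atan2(-108.62, -181.90) = 210.84° clockwise from north.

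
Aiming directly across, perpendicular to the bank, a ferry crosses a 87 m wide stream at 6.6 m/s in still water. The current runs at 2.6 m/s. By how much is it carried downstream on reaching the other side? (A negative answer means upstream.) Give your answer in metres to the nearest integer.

34 m

Perpendicular speed = 6.600 m/s; crossing time = 87 / 6.600 = 13.182 s.
Net downstream speed = 2.600 m/s.
Drift = 2.600 × 13.182 = 34.273 m (downstream).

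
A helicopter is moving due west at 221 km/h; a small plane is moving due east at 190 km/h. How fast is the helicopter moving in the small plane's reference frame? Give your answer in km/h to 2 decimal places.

Taking east as x and north as y: helicopter velocity = (-221.000, 0.000) km/h; small plane velocity = (190.000, 0.000) km/h.
Velocity of helicopter relative to small plane = (-221.000, 0.000) − (190.000, 0.000) = (-411.000, 0.000) km/h.
Magnitude = |(-411.000, 0.000)| = 411.000 km/h.

411.00 km/h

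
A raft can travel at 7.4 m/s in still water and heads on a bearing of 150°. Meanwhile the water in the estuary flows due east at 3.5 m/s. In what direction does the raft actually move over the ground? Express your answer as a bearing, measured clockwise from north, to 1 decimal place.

131.7°

Taking east as x and north as y: velocity relative to the water = (3.700, -6.409) m/s; the water relative to ground = (3.500, 0.000) m/s.
Velocity relative to ground = (3.700, -6.409) + (3.500, 0.000) = (7.200, -6.409) m/s.
Bearing = atan2(7.20, -6.41) = 131.67° clockwise from north.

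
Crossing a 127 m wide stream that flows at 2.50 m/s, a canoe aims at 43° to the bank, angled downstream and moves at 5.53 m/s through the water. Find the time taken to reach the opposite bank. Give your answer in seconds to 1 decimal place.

33.7 s

The component of the canoe's velocity perpendicular to the bank is 5.53 × sin 43° = 3.771 m/s.
The flow acts along the bank and has no component across it.
Time = 127 / 3.771 = 33.674 s.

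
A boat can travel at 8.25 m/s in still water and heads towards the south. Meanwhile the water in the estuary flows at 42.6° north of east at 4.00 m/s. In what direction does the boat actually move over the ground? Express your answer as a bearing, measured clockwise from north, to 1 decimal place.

Taking east as x and north as y: velocity relative to the water = (0.000, -8.250) m/s; the water relative to ground = (2.944, 2.708) m/s.
Velocity relative to ground = (0.000, -8.250) + (2.944, 2.708) = (2.944, -5.542) m/s.
Bearing = atan2(2.94, -5.54) = 152.02° clockwise from north.

152.0°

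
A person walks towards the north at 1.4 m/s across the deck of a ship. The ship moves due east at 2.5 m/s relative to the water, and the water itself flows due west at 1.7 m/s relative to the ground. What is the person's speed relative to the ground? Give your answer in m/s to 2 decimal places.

In east/north components (m/s): person relative to ship = (0.000, 1.400); ship relative to water = (2.500, 0.000); water relative to ground = (-1.700, 0.000).
Sum = (0.800, 1.400) m/s.
Speed = |(0.800, 1.400)| = 1.612 m/s.

1.61 m/s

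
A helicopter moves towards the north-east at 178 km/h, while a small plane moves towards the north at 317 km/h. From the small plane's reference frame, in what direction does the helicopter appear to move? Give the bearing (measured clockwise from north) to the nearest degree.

Taking east as x and north as y: helicopter velocity = (125.865, 125.865) km/h; small plane velocity = (0.000, 317.000) km/h.
Velocity of helicopter relative to small plane = (125.865, 125.865) − (0.000, 317.000) = (125.865, -191.135) km/h.
Bearing = atan2(125.87, -191.13) = 146.63° clockwise from north.

147°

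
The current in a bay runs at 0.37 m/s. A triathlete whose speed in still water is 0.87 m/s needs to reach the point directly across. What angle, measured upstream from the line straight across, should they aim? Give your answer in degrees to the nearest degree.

To cancel the current, the upstream component of the triathlete's velocity must equal the flow: 0.87 sin θ = 0.37.
sin θ = 0.37 / 0.87 = 0.4253.
θ = arcsin(0.4253) = 25.169°.

25°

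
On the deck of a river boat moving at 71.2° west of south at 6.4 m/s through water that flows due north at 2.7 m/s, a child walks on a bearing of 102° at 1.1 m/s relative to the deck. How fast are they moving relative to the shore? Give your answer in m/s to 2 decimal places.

5.00 m/s

In east/north components (m/s): child relative to river boat = (1.076, -0.229); river boat relative to water = (-6.059, -2.063); water relative to ground = (0.000, 2.700).
Sum = (-4.983, 0.409) m/s.
Speed = |(-4.983, 0.409)| = 4.999 m/s.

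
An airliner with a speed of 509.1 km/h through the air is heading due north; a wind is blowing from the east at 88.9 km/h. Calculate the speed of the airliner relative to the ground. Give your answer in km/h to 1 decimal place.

516.8 km/h

Taking east as x and north as y: velocity relative to the air = (0.000, 509.100) km/h; the air relative to ground = (-88.900, 0.000) km/h.
Velocity relative to ground = (0.000, 509.100) + (-88.900, 0.000) = (-88.900, 509.100) km/h.
Speed = |(-88.900, 509.100)| = 516.804 km/h.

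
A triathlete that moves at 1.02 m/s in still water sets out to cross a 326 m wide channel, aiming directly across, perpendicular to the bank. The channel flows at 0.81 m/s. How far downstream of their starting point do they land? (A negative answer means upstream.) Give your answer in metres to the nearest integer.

Perpendicular speed = 1.020 m/s; crossing time = 326 / 1.020 = 319.608 s.
Net downstream speed = 0.810 m/s.
Drift = 0.810 × 319.608 = 258.882 m (downstream).

259 m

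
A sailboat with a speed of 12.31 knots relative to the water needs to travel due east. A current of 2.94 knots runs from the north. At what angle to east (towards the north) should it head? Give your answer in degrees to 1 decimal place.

13.8°

The current pushes perpendicular to the desired track; the heading must have a component into the current equal to 2.94 knots: 12.31 sin θ = 2.94.
sin θ = 0.2388, so θ = 13.818°.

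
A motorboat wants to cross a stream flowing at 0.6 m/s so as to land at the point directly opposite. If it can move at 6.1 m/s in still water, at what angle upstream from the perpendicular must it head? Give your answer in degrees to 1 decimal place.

5.6°

To cancel the current, the upstream component of the motorboat's velocity must equal the flow: 6.1 sin θ = 0.6.
sin θ = 0.6 / 6.1 = 0.0984.
θ = arcsin(0.0984) = 5.645°.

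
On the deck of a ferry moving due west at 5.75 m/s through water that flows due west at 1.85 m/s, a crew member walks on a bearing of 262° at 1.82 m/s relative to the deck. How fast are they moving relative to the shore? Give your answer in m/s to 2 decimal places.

In east/north components (m/s): crew member relative to ferry = (-1.802, -0.253); ferry relative to water = (-5.750, 0.000); water relative to ground = (-1.850, 0.000).
Sum = (-9.402, -0.253) m/s.
Speed = |(-9.402, -0.253)| = 9.406 m/s.

9.41 m/s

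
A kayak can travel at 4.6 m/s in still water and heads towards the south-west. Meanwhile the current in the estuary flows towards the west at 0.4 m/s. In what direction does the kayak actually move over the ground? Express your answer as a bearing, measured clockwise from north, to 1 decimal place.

Taking east as x and north as y: velocity relative to the water = (-3.253, -3.253) m/s; the water relative to ground = (-0.400, 0.000) m/s.
Velocity relative to ground = (-3.253, -3.253) + (-0.400, 0.000) = (-3.653, -3.253) m/s.
Bearing = atan2(-3.65, -3.25) = 228.32° clockwise from north.

228.3°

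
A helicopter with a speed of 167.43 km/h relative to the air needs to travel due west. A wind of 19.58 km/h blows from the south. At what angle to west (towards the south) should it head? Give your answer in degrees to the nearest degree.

7°

The wind pushes perpendicular to the desired track; the heading must have a component into the wind equal to 19.58 km/h: 167.43 sin θ = 19.58.
sin θ = 0.1169, so θ = 6.716°.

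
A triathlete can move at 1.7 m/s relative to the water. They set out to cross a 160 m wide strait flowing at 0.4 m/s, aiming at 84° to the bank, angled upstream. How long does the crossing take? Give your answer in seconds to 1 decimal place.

94.6 s

The component of the triathlete's velocity perpendicular to the bank is 1.7 × sin 84° = 1.691 m/s.
The flow acts along the bank and has no component across it.
Time = 160 / 1.691 = 94.636 s.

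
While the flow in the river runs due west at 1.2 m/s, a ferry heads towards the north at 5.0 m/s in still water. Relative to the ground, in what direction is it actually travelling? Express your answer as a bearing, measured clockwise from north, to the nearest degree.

Taking east as x and north as y: velocity relative to the water = (0.000, 5.000) m/s; the water relative to ground = (-1.200, 0.000) m/s.
Velocity relative to ground = (0.000, 5.000) + (-1.200, 0.000) = (-1.200, 5.000) m/s.
Bearing = atan2(-1.20, 5.00) = 346.50° clockwise from north.

347°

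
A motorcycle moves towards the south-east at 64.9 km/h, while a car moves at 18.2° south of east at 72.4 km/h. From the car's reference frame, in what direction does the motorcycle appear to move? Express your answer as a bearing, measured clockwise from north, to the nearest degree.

Taking east as x and north as y: motorcycle velocity = (45.891, -45.891) km/h; car velocity = (68.778, -22.613) km/h.
Velocity of motorcycle relative to car = (45.891, -45.891) − (68.778, -22.613) = (-22.887, -23.278) km/h.
Bearing = atan2(-22.89, -23.28) = 224.51° clockwise from north.

225°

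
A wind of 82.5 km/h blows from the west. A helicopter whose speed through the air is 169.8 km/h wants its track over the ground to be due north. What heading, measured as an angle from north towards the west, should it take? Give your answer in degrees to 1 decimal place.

29.1°

The wind pushes perpendicular to the desired track; the heading must have a component into the wind equal to 82.5 km/h: 169.8 sin θ = 82.5.
sin θ = 0.4859, so θ = 29.069°.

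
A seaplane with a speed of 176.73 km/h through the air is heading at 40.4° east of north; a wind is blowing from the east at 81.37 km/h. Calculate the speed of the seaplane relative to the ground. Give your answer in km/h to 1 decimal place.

Taking east as x and north as y: velocity relative to the air = (114.542, 134.587) km/h; the air relative to ground = (-81.370, 0.000) km/h.
Velocity relative to ground = (114.542, 134.587) + (-81.370, 0.000) = (33.172, 134.587) km/h.
Speed = |(33.172, 134.587)| = 138.614 km/h.

138.6 km/h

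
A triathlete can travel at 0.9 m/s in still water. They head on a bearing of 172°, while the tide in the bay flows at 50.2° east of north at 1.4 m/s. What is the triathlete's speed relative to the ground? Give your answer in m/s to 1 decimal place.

1.2 m/s

Taking east as x and north as y: velocity relative to the water = (0.125, -0.891) m/s; the water relative to ground = (1.076, 0.896) m/s.
Velocity relative to ground = (0.125, -0.891) + (1.076, 0.896) = (1.201, 0.005) m/s.
Speed = |(1.201, 0.005)| = 1.201 m/s.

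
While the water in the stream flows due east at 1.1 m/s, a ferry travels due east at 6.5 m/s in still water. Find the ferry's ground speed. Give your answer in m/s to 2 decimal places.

Taking east as x and north as y: velocity relative to the water = (6.500, 0.000) m/s; the water relative to ground = (1.100, 0.000) m/s.
Velocity relative to ground = (6.500, 0.000) + (1.100, 0.000) = (7.600, 0.000) m/s.
Speed = |(7.600, 0.000)| = 7.600 m/s.

7.60 m/s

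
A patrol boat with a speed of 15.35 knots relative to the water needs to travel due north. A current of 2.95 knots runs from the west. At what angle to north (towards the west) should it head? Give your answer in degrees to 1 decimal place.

The current pushes perpendicular to the desired track; the heading must have a component into the current equal to 2.95 knots: 15.35 sin θ = 2.95.
sin θ = 0.1922, so θ = 11.080°.

11.1°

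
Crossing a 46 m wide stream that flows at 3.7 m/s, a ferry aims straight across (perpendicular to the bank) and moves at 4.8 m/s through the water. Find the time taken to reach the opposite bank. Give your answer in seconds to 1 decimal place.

9.6 s

The component of the ferry's velocity perpendicular to the bank is 4.8 m/s.
The current is parallel to the bank, so it does not affect the crossing time.
Time = 46 / 4.800 = 9.583 s.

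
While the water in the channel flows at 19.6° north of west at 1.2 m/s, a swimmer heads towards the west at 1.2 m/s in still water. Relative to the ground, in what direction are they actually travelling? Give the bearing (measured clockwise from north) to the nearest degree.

Taking east as x and north as y: velocity relative to the water = (-1.200, 0.000) m/s; the water relative to ground = (-1.130, 0.403) m/s.
Velocity relative to ground = (-1.200, 0.000) + (-1.130, 0.403) = (-2.330, 0.403) m/s.
Bearing = atan2(-2.33, 0.40) = 279.80° clockwise from north.

280°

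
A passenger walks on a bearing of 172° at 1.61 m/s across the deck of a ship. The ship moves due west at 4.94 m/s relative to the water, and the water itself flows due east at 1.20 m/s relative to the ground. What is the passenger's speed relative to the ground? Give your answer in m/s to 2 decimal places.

In east/north components (m/s): passenger relative to ship = (0.224, -1.594); ship relative to water = (-4.940, 0.000); water relative to ground = (1.200, 0.000).
Sum = (-3.516, -1.594) m/s.
Speed = |(-3.516, -1.594)| = 3.861 m/s.

3.86 m/s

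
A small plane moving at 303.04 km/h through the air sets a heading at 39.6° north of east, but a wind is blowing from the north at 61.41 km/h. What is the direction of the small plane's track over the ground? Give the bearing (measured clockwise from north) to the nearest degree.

Taking east as x and north as y: velocity relative to the air = (233.496, 193.165) km/h; the air relative to ground = (0.000, -61.410) km/h.
Velocity relative to ground = (233.496, 193.165) + (0.000, -61.410) = (233.496, 131.755) km/h.
Bearing = atan2(233.50, 131.75) = 60.57° clockwise from north.

061°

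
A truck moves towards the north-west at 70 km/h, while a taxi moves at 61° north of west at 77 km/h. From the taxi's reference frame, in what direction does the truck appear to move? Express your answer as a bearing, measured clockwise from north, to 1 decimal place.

Taking east as x and north as y: truck velocity = (-49.497, 49.497) km/h; taxi velocity = (-37.330, 67.346) km/h.
Velocity of truck relative to taxi = (-49.497, 49.497) − (-37.330, 67.346) = (-12.167, -17.848) km/h.
Bearing = atan2(-12.17, -17.85) = 214.28° clockwise from north.

214.3°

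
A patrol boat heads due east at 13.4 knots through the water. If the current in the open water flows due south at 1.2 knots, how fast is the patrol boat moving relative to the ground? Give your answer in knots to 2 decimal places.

Taking east as x and north as y: velocity relative to the water = (13.400, 0.000) knots; the water relative to ground = (0.000, -1.200) knots.
Velocity relative to ground = (13.400, 0.000) + (0.000, -1.200) = (13.400, -1.200) knots.
Speed = |(13.400, -1.200)| = 13.454 knots.

13.45 knots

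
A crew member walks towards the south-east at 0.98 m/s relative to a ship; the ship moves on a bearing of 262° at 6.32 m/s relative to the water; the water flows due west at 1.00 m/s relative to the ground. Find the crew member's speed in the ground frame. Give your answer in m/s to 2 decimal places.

6.75 m/s

In east/north components (m/s): crew member relative to ship = (0.693, -0.693); ship relative to water = (-6.258, -0.880); water relative to ground = (-1.000, 0.000).
Sum = (-6.566, -1.573) m/s.
Speed = |(-6.566, -1.573)| = 6.751 m/s.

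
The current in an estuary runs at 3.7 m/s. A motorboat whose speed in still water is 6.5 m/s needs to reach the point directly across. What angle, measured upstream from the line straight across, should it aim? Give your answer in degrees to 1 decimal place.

To cancel the current, the upstream component of the motorboat's velocity must equal the flow: 6.5 sin θ = 3.7.
sin θ = 3.7 / 6.5 = 0.5692.
θ = arcsin(0.5692) = 34.697°.

34.7°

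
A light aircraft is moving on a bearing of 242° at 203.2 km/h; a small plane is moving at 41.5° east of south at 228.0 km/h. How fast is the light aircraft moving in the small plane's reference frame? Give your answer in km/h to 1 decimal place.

339.0 km/h

Taking east as x and north as y: light aircraft velocity = (-179.415, -95.397) km/h; small plane velocity = (151.077, -170.762) km/h.
Velocity of light aircraft relative to small plane = (-179.415, -95.397) − (151.077, -170.762) = (-330.492, 75.365) km/h.
Magnitude = |(-330.492, 75.365)| = 338.977 km/h.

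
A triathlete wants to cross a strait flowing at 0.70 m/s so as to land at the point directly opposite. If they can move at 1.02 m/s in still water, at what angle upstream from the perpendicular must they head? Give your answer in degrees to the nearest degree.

To cancel the current, the upstream component of the triathlete's velocity must equal the flow: 1.02 sin θ = 0.70.
sin θ = 0.70 / 1.02 = 0.6863.
θ = arcsin(0.6863) = 43.336°.

43°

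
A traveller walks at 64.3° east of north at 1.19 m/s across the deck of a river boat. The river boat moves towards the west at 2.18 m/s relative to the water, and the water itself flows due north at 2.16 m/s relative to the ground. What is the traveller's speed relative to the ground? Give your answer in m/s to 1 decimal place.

In east/north components (m/s): traveller relative to river boat = (1.072, 0.516); river boat relative to water = (-2.180, 0.000); water relative to ground = (0.000, 2.160).
Sum = (-1.108, 2.676) m/s.
Speed = |(-1.108, 2.676)| = 2.896 m/s.

2.9 m/s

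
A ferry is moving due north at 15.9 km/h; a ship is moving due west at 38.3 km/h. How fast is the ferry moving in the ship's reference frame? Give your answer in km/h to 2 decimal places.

41.47 km/h

Taking east as x and north as y: ferry velocity = (0.000, 15.900) km/h; ship velocity = (-38.300, 0.000) km/h.
Velocity of ferry relative to ship = (0.000, 15.900) − (-38.300, 0.000) = (38.300, 15.900) km/h.
Magnitude = |(38.300, 15.900)| = 41.469 km/h.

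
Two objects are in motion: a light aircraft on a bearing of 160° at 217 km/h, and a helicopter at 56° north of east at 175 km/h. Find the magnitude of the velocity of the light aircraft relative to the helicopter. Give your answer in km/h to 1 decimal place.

Taking east as x and north as y: light aircraft velocity = (74.218, -203.913) km/h; helicopter velocity = (97.859, 145.082) km/h.
Velocity of light aircraft relative to helicopter = (74.218, -203.913) − (97.859, 145.082) = (-23.640, -348.995) km/h.
Magnitude = |(-23.640, -348.995)| = 349.795 km/h.

349.8 km/h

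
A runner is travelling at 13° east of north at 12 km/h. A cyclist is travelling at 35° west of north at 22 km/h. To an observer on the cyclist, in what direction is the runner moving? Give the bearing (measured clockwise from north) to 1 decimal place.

112.4°

Taking east as x and north as y: runner velocity = (2.699, 11.692) km/h; cyclist velocity = (-12.619, 18.021) km/h.
Velocity of runner relative to cyclist = (2.699, 11.692) − (-12.619, 18.021) = (15.318, -6.329) km/h.
Bearing = atan2(15.32, -6.33) = 112.45° clockwise from north.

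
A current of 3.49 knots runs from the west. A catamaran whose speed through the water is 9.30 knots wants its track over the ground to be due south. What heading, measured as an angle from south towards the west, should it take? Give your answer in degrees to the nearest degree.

The current pushes perpendicular to the desired track; the heading must have a component into the current equal to 3.49 knots: 9.30 sin θ = 3.49.
sin θ = 0.3753, so θ = 22.041°.

22°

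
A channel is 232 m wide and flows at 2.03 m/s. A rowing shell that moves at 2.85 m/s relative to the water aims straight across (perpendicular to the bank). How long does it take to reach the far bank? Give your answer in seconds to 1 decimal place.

The component of the rowing shell's velocity perpendicular to the bank is 2.85 m/s.
The flow acts along the bank and has no component across it.
Time = 232 / 2.850 = 81.404 s.

81.4 s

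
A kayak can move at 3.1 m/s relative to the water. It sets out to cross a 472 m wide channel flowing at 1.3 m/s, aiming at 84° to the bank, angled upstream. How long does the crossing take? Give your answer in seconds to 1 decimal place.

153.1 s

The component of the kayak's velocity perpendicular to the bank is 3.1 × sin 84° = 3.083 m/s.
The flow acts along the bank and has no component across it.
Time = 472 / 3.083 = 153.097 s.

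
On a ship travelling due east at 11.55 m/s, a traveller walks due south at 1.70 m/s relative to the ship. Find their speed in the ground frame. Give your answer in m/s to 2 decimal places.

Taking east as x and north as y: ship velocity = (11.550, 0.000) m/s; traveller velocity relative to ship = (0.000, -1.700) m/s.
Velocity relative to ground = (11.550, 0.000) + (0.000, -1.700) = (11.550, -1.700) m/s.
Speed = |(11.550, -1.700)| = 11.674 m/s.

11.67 m/s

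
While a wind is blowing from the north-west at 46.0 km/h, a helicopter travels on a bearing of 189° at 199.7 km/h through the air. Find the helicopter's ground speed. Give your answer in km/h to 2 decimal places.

Taking east as x and north as y: velocity relative to the air = (-31.240, -197.241) km/h; the air relative to ground = (32.527, -32.527) km/h.
Velocity relative to ground = (-31.240, -197.241) + (32.527, -32.527) = (1.287, -229.768) km/h.
Speed = |(1.287, -229.768)| = 229.772 km/h.

229.77 km/h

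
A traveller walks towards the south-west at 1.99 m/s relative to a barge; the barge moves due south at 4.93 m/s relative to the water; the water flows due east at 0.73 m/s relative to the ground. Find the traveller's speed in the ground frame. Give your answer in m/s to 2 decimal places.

In east/north components (m/s): traveller relative to barge = (-1.407, -1.407); barge relative to water = (0.000, -4.930); water relative to ground = (0.730, 0.000).
Sum = (-0.677, -6.337) m/s.
Speed = |(-0.677, -6.337)| = 6.373 m/s.

6.37 m/s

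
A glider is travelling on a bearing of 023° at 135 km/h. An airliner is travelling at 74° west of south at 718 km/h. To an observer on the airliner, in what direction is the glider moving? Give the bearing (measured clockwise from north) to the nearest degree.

Taking east as x and north as y: glider velocity = (52.749, 124.268) km/h; airliner velocity = (-690.186, -197.908) km/h.
Velocity of glider relative to airliner = (52.749, 124.268) − (-690.186, -197.908) = (742.935, 322.176) km/h.
Bearing = atan2(742.93, 322.18) = 66.56° clockwise from north.

067°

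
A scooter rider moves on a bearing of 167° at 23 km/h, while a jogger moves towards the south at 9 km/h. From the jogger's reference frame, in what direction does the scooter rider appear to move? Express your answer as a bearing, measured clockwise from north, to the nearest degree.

159°

Taking east as x and north as y: scooter rider velocity = (5.174, -22.411) km/h; jogger velocity = (0.000, -9.000) km/h.
Velocity of scooter rider relative to jogger = (5.174, -22.411) − (0.000, -9.000) = (5.174, -13.411) km/h.
Bearing = atan2(5.17, -13.41) = 158.90° clockwise from north.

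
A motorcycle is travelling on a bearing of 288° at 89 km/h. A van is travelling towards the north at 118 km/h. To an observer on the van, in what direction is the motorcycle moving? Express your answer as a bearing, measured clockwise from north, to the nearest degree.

Taking east as x and north as y: motorcycle velocity = (-84.644, 27.503) km/h; van velocity = (0.000, 118.000) km/h.
Velocity of motorcycle relative to van = (-84.644, 27.503) − (0.000, 118.000) = (-84.644, -90.497) km/h.
Bearing = atan2(-84.64, -90.50) = 223.09° clockwise from north.

223°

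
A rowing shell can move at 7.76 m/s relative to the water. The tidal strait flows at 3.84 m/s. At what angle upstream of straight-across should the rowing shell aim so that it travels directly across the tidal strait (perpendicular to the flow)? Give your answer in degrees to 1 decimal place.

29.7°

To cancel the current, the upstream component of the rowing shell's velocity must equal the flow: 7.76 sin θ = 3.84.
sin θ = 3.84 / 7.76 = 0.4948.
θ = arcsin(0.4948) = 29.660°.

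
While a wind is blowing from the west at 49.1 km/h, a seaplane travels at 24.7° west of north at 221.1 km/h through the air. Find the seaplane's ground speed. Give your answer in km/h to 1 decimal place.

205.5 km/h

Taking east as x and north as y: velocity relative to the air = (-92.390, 200.871) km/h; the air relative to ground = (49.100, 0.000) km/h.
Velocity relative to ground = (-92.390, 200.871) + (49.100, 0.000) = (-43.290, 200.871) km/h.
Speed = |(-43.290, 200.871)| = 205.483 km/h.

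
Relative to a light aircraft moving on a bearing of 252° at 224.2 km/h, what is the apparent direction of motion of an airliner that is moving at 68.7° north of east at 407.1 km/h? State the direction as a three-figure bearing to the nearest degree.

039°

Taking east as x and north as y: airliner velocity = (147.880, 379.291) km/h; light aircraft velocity = (-213.227, -69.282) km/h.
Velocity of airliner relative to light aircraft = (147.880, 379.291) − (-213.227, -69.282) = (361.106, 448.573) km/h.
Bearing = atan2(361.11, 448.57) = 38.83° clockwise from north.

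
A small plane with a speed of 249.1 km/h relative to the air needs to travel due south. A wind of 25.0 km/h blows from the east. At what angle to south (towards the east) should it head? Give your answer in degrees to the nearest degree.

The wind pushes perpendicular to the desired track; the heading must have a component into the wind equal to 25.0 km/h: 249.1 sin θ = 25.0.
sin θ = 0.1004, so θ = 5.760°.

6°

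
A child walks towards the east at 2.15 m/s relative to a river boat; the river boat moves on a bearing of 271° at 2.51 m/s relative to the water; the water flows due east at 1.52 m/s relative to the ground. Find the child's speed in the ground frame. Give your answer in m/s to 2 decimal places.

1.16 m/s

In east/north components (m/s): child relative to river boat = (2.150, 0.000); river boat relative to water = (-2.510, 0.044); water relative to ground = (1.520, 0.000).
Sum = (1.160, 0.044) m/s.
Speed = |(1.160, 0.044)| = 1.161 m/s.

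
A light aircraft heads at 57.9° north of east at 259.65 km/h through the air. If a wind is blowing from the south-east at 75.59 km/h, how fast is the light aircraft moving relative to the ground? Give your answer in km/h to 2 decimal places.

Taking east as x and north as y: velocity relative to the air = (137.978, 219.955) km/h; the air relative to ground = (-53.450, 53.450) km/h.
Velocity relative to ground = (137.978, 219.955) + (-53.450, 53.450) = (84.527, 273.405) km/h.
Speed = |(84.527, 273.405)| = 286.174 km/h.

286.17 km/h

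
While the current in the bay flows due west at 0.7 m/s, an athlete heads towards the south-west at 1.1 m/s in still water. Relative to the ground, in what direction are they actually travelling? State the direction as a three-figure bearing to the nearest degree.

Taking east as x and north as y: velocity relative to the water = (-0.778, -0.778) m/s; the water relative to ground = (-0.700, 0.000) m/s.
Velocity relative to ground = (-0.778, -0.778) + (-0.700, 0.000) = (-1.478, -0.778) m/s.
Bearing = atan2(-1.48, -0.78) = 242.24° clockwise from north.

242°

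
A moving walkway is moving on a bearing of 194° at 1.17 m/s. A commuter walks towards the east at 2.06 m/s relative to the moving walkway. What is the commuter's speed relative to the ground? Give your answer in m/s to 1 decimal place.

2.1 m/s

Taking east as x and north as y: moving walkway velocity = (-0.283, -1.135) m/s; commuter velocity relative to moving walkway = (2.060, 0.000) m/s.
Velocity relative to ground = (-0.283, -1.135) + (2.060, 0.000) = (1.777, -1.135) m/s.
Speed = |(1.777, -1.135)| = 2.109 m/s.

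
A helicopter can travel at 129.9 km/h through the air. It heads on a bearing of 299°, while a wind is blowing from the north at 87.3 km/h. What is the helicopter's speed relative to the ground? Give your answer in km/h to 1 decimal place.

Taking east as x and north as y: velocity relative to the air = (-113.613, 62.977) km/h; the air relative to ground = (0.000, -87.300) km/h.
Velocity relative to ground = (-113.613, 62.977) + (0.000, -87.300) = (-113.613, -24.323) km/h.
Speed = |(-113.613, -24.323)| = 116.188 km/h.

116.2 km/h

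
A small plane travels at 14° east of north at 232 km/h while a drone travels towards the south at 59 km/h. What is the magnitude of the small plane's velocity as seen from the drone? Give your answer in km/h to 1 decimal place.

289.6 km/h

Taking east as x and north as y: small plane velocity = (56.126, 225.109) km/h; drone velocity = (0.000, -59.000) km/h.
Velocity of small plane relative to drone = (56.126, 225.109) − (0.000, -59.000) = (56.126, 284.109) km/h.
Magnitude = |(56.126, 284.109)| = 289.599 km/h.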